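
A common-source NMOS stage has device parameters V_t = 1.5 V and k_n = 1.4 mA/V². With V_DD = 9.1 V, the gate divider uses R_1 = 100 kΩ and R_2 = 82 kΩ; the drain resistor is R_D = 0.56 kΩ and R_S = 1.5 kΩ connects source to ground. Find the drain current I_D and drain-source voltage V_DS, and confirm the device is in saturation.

I_D ≈ 0.95 mA, V_DS ≈ 7.1 V

V_G = V_DD·R_2/(R_1+R_2) = 9.1×82/182 = 4.1 V.
Assume saturation: I_D = (k_n/2)(V_GS − V_t)² with V_GS = V_G − I_D·R_S = 4.1 − 1.5·I_D.
Substituting gives 1.57·I_D² − 6.46·I_D + 4.73 = 0, with roots I_D = 0.955 or 3.15 mA.
The root I_D = 3.15 mA gives V_GS = -0.62 V ≤ V_t, so take I_D = 0.955 mA.
Then V_GS = 2.67 V and V_DS = V_DD − I_D(R_D+R_S) = 9.1 − 0.955×2.06 = 7.13 V.
Saturation requires V_DS ≥ V_GS − V_t = 1.17 V; 7.13 ≥ 1.17 ✓.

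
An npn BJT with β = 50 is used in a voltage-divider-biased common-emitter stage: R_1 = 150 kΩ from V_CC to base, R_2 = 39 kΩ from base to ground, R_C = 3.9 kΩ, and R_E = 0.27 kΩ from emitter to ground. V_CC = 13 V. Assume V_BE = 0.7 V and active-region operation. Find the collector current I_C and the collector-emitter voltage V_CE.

I_C ≈ 2.2 mA, V_CE ≈ 3.7 V

Thevenize the base divider: V_Th = V_CC·R_2/(R_1+R_2) = 13×39/189 = 2.68 V, R_Th = R_1‖R_2 = 31 kΩ.
Base-emitter loop: V_Th = I_B·R_Th + V_BE + (β+1)I_B·R_E, so I_B = (2.68 − 0.7) / (31 + 51×0.27) = 0.0443 mA.
I_C = β·I_B = 50×0.0443 = 2.22 mA, and I_E = (β+1)I_B = 2.26 mA.
V_CE = V_CC − I_C·R_C − I_E·R_E = 13 − 2.22×3.9 − 2.26×0.27 = 3.75 V.
V_CE = 3.75 V > 0.2 V confirms active-region operation.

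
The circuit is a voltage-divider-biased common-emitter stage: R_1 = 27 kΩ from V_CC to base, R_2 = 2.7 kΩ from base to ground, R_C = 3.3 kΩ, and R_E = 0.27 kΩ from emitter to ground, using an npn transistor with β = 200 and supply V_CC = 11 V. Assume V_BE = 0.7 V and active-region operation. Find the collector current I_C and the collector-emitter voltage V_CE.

I_C ≈ 1.1 mA, V_CE ≈ 7.2 V

Thevenize the base divider: V_Th = V_CC·R_2/(R_1+R_2) = 11×2.7/29.7 = 1 V, R_Th = R_1‖R_2 = 2.45 kΩ.
Base-emitter loop: V_Th = I_B·R_Th + V_BE + (β+1)I_B·R_E, so I_B = (1 − 0.7) / (2.45 + 201×0.27) = 0.00529 mA.
I_C = β·I_B = 200×0.00529 = 1.06 mA, and I_E = (β+1)I_B = 1.06 mA.
V_CE = V_CC − I_C·R_C − I_E·R_E = 11 − 1.06×3.3 − 1.06×0.27 = 7.22 V.
V_CE = 7.22 V > 0.2 V confirms active-region operation.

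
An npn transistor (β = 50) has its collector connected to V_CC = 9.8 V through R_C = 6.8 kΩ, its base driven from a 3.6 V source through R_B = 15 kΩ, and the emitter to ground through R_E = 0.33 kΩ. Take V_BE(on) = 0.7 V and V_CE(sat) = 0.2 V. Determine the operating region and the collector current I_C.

Assume active: I_B = (3.6 − 0.7)/(15 + 51×0.33) = 0.0911 mA, I_C = β·I_B = 4.56 mA.
Then V_CE = 9.8 − 4.56×6.8 − 4.65×0.33 = -22.7 V < 0.2 V — the active assumption fails.
Re-solve with V_CE = 0.2 V. KCL at the emitter: V_E/R_E = (V_BB−0.7−V_E)/R_B + (V_CC−0.2−V_E)/R_C, giving V_E = 0.495 V.
I_C = (V_CC − 0.2 − V_E)/R_C = (9.6 − 0.495)/6.8 = 1.34 mA.
Check: I_B = (2.9 − 0.495)/15 = 0.16 mA, and β·I_B = 8.02 mA > I_C, confirming saturation.

saturation; I_C ≈ 1.3 mA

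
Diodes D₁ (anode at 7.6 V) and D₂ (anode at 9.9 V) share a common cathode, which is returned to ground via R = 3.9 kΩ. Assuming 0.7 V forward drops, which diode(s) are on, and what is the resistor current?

Only D₂ conducts; I_R ≈ 2.4 mA

Assume both conduct. Then node N would need to be at both 7.6−0.7 = 6.9 V and 9.9−0.7 = 9.2 V, which is impossible.
Assume only D₂ conducts: V_N = 9.9 − 0.7 = 9.2 V, so I_R = 9.2/3.9 = 2.36 mA.
Check D₁: its anode-to-cathode voltage is 7.6 − 9.2 = -1.6 V < 0.7 V, so it is off. The assumption is consistent.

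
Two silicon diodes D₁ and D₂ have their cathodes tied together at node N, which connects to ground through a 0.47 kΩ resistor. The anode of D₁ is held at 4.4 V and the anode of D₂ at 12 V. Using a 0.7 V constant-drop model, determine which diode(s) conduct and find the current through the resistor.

Assume both conduct. Then node N would need to be at both 4.4−0.7 = 3.7 V and 12−0.7 = 11.3 V, which is impossible.
Assume only D₂ conducts: V_N = 12 − 0.7 = 11.3 V, so I_R = 11.3/0.47 = 24 mA.
Check D₁: its anode-to-cathode voltage is 4.4 − 11.3 = -6.9 V < 0.7 V, so it is off. The assumption is consistent.

Only D₂ conducts; I_R ≈ 24 mA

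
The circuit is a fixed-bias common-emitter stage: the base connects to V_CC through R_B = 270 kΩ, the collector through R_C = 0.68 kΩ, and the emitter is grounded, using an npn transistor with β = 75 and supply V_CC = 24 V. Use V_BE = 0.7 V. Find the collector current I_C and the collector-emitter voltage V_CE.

Base loop: V_CC = I_B·R_B + V_BE, so I_B = (24 − 0.7)/270 kΩ = 0.0863 mA.
In the active region I_C = β·I_B = 75 × 0.0863 = 6.47 mA.
Collector loop: V_CE = V_CC − I_C·R_C = 24 − 6.47×0.68 = 19.6 V.
Since V_CE = 19.6 V > V_CE(sat) ≈ 0.2 V, the transistor is in the active region as assumed.

I_C ≈ 6.5 mA, V_CE ≈ 20 V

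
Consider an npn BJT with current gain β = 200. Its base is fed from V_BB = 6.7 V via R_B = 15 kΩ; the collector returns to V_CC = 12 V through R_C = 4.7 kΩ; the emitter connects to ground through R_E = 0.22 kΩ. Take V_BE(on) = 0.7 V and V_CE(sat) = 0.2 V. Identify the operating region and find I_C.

Assume active: I_B = (6.7 − 0.7)/(15 + 201×0.22) = 0.101 mA, I_C = β·I_B = 20.3 mA.
Then V_CE = 12 − 20.3×4.7 − 20.4×0.22 = -87.7 V < 0.2 V — the active assumption fails.
Re-solve with V_CE = 0.2 V. KCL at the emitter: V_E/R_E = (V_BB−0.7−V_E)/R_B + (V_CC−0.2−V_E)/R_C, giving V_E = 0.603 V.
I_C = (V_CC − 0.2 − V_E)/R_C = (11.8 − 0.603)/4.7 = 2.38 mA.
Check: I_B = (6 − 0.603)/15 = 0.36 mA, and β·I_B = 72 mA > I_C, confirming saturation.

saturation; I_C ≈ 2.4 mA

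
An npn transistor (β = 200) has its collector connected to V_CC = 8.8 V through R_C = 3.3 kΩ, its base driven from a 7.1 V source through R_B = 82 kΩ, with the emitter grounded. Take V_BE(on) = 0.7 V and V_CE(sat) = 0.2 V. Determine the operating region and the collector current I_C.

Assume active: I_B = (7.1 − 0.7)/82 = 0.078 mA, giving I_C = β·I_B = 15.6 mA.
But then V_CE = 8.8 − 15.6×3.3 = -42.7 V < V_CE(sat) = 0.2 V — impossible in the active region.
So the transistor is saturated. With V_CE = 0.2 V, I_C = (V_CC − 0.2)/R_C = 8.6/3.3 = 2.61 mA.
Check: β·I_B = 15.6 mA > I_C = 2.61 mA, confirming saturation.

saturation; I_C ≈ 2.6 mA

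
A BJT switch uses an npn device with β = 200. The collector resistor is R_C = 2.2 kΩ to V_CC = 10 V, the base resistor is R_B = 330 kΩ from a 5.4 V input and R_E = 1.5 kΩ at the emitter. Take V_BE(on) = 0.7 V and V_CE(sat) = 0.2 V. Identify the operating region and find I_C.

active; I_C ≈ 1.5 mA

Assume active. Base-emitter loop: I_B = (V_BB − V_BE)/(R_B + (β+1)R_E) = (5.4 − 0.7)/(330 + 201×1.5) = 0.00744 mA.
I_C = β·I_B = 200×0.00744 = 1.49 mA.
V_CE = V_CC − I_C·R_C − I_E·R_E = 10 − 1.49×2.2 − 1.5×1.5 = 4.48 V > V_CE(sat), so the active-region assumption holds.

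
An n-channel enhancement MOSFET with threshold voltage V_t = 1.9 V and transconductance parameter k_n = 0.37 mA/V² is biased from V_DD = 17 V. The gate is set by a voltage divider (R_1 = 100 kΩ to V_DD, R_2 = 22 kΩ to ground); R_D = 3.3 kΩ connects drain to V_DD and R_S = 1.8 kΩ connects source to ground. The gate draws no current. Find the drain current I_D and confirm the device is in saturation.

V_G = V_DD·R_2/(R_1+R_2) = 17×22/122 = 3.07 V.
Assume saturation: I_D = (k_n/2)(V_GS − V_t)² with V_GS = V_G − I_D·R_S = 3.07 − 1.8·I_D.
Substituting gives 0.599·I_D² − 1.78·I_D + 0.251 = 0, with roots I_D = 0.149 or 2.81 mA.
The root I_D = 2.81 mA gives V_GS = -2 V ≤ V_t, so take I_D = 0.149 mA.
Then V_GS = 2.8 V and V_DS = V_DD − I_D(R_D+R_S) = 17 − 0.149×5.1 = 16.2 V.
Saturation requires V_DS ≥ V_GS − V_t = 0.897 V; 16.2 ≥ 0.897 ✓.

I_D ≈ 0.15 mA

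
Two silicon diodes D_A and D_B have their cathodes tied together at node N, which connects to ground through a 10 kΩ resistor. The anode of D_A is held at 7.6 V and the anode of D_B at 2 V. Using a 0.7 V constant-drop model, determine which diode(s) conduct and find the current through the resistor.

Assume both conduct. Then node N would need to be at both 7.6−0.7 = 6.9 V and 2−0.7 = 1.3 V, which is impossible.
Assume only D_A conducts: V_N = 7.6 − 0.7 = 6.9 V, so I_R = 6.9/10 = 0.69 mA.
Check D_B: its anode-to-cathode voltage is 2 − 6.9 = -4.9 V < 0.7 V, so it is off. The assumption is consistent.

Only D_A conducts; I_R ≈ 0.69 mA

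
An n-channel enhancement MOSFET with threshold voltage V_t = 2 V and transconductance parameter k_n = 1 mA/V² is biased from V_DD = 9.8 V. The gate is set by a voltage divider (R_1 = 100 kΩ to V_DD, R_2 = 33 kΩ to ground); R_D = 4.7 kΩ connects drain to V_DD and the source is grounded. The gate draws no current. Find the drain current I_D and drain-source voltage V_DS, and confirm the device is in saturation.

V_G = V_DD·R_2/(R_1+R_2) = 9.8×33/133 = 2.43 V. With the source grounded, V_GS = V_G = 2.43 V.
Assume saturation: I_D = (k_n/2)(V_GS − V_t)² = (1/2)×(2.43 − 2)² = 0.5×0.432² = 0.0931 mA.
V_DS = V_DD − I_D·R_D = 9.8 − 0.0931×4.7 = 9.36 V.
Saturation requires V_DS ≥ V_GS − V_t = 0.432 V; 9.36 ≥ 0.432 ✓.

I_D ≈ 0.093 mA, V_DS ≈ 9.4 V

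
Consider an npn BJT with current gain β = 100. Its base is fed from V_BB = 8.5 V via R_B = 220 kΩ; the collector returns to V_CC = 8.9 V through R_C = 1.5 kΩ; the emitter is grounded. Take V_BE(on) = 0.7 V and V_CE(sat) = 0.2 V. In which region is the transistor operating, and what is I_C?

Assume active. Base-emitter loop: I_B = (V_BB − V_BE)/R_B = (8.5 − 0.7)/220 = 0.0355 mA.
I_C = β·I_B = 100×0.0355 = 3.55 mA.
V_CE = V_CC − I_C·R_C = 8.9 − 3.55×1.5 = 3.58 V > V_CE(sat), so the active-region assumption holds.

active; I_C ≈ 3.5 mA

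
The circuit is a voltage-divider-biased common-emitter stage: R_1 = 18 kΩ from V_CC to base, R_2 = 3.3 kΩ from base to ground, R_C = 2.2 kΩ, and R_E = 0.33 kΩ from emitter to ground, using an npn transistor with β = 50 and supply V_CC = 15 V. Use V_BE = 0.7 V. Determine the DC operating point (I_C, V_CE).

Thevenize the base divider: V_Th = V_CC·R_2/(R_1+R_2) = 15×3.3/21.3 = 2.32 V, R_Th = R_1‖R_2 = 2.79 kΩ.
Base-emitter loop: V_Th = I_B·R_Th + V_BE + (β+1)I_B·R_E, so I_B = (2.32 − 0.7) / (2.79 + 51×0.33) = 0.0828 mA.
I_C = β·I_B = 50×0.0828 = 4.14 mA, and I_E = (β+1)I_B = 4.22 mA.
V_CE = V_CC − I_C·R_C − I_E·R_E = 15 − 4.14×2.2 − 4.22×0.33 = 4.5 V.
V_CE = 4.5 V > 0.2 V confirms active-region operation.

I_C ≈ 4.1 mA, V_CE ≈ 4.5 V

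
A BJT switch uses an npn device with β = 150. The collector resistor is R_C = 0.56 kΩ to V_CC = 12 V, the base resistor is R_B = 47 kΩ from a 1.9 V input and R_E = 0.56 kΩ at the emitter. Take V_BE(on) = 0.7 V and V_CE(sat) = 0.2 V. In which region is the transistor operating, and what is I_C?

Assume active. Base-emitter loop: I_B = (V_BB − V_BE)/(R_B + (β+1)R_E) = (1.9 − 0.7)/(47 + 151×0.56) = 0.00912 mA.
I_C = β·I_B = 150×0.00912 = 1.37 mA.
V_CE = V_CC − I_C·R_C − I_E·R_E = 12 − 1.37×0.56 − 1.38×0.56 = 10.5 V > V_CE(sat), so the active-region assumption holds.

active; I_C ≈ 1.4 mA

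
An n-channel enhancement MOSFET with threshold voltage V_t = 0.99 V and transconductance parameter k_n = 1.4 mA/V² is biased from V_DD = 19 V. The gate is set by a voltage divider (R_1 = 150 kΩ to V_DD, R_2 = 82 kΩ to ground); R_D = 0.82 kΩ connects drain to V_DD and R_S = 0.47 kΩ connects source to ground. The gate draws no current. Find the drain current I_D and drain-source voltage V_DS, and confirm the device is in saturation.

I_D ≈ 6 mA, V_DS ≈ 11 V

V_G = V_DD·R_2/(R_1+R_2) = 19×82/232 = 6.72 V.
Assume saturation: I_D = (k_n/2)(V_GS − V_t)² with V_GS = V_G − I_D·R_S = 6.72 − 0.47·I_D.
Substituting gives 0.155·I_D² − 4.77·I_D + 22.9 = 0, with roots I_D = 5.97 or 24.9 mA.
The root I_D = 24.9 mA gives V_GS = -4.97 V ≤ V_t, so take I_D = 5.97 mA.
Then V_GS = 3.91 V and V_DS = V_DD − I_D(R_D+R_S) = 19 − 5.97×1.29 = 11.3 V.
Saturation requires V_DS ≥ V_GS − V_t = 2.92 V; 11.3 ≥ 2.92 ✓.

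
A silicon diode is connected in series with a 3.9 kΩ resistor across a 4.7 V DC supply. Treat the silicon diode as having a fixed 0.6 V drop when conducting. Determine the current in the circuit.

I ≈ 1.1 mA

KVL around the loop: 4.7 = V_D + I·R = 0.6 + I × 3.9 kΩ.
So I = (4.7 − 0.6) / 3.9 kΩ = 4.1 / 3.9 = 1.05 mA.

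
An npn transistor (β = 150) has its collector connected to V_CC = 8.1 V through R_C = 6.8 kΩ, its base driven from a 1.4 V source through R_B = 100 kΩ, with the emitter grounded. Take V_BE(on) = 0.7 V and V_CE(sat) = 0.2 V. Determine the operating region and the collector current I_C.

active; I_C ≈ 1 mA

Assume active. Base-emitter loop: I_B = (V_BB − V_BE)/R_B = (1.4 − 0.7)/100 = 0.007 mA.
I_C = β·I_B = 150×0.007 = 1.05 mA.
V_CE = V_CC − I_C·R_C = 8.1 − 1.05×6.8 = 0.96 V > V_CE(sat), so the active-region assumption holds.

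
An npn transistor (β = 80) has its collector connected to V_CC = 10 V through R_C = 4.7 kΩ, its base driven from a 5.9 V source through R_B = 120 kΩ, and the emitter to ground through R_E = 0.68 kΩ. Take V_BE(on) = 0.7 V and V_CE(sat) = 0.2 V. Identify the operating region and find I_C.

saturation; I_C ≈ 1.8 mA

Assume active: I_B = (5.9 − 0.7)/(120 + 81×0.68) = 0.0297 mA, I_C = β·I_B = 2.38 mA.
Then V_CE = 10 − 2.38×4.7 − 2.41×0.68 = -2.8 V < 0.2 V — the active assumption fails.
Re-solve with V_CE = 0.2 V. KCL at the emitter: V_E/R_E = (V_BB−0.7−V_E)/R_B + (V_CC−0.2−V_E)/R_C, giving V_E = 1.26 V.
I_C = (V_CC − 0.2 − V_E)/R_C = (9.8 − 1.26)/4.7 = 1.82 mA.
Check: I_B = (5.2 − 1.26)/120 = 0.0328 mA, and β·I_B = 2.63 mA > I_C, confirming saturation.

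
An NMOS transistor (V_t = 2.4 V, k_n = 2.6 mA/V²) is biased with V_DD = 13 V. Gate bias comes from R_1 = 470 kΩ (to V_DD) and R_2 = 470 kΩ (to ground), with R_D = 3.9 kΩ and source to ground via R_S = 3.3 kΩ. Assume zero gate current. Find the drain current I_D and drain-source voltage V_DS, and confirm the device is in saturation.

I_D ≈ 0.98 mA, V_DS ≈ 5.9 V

V_G = V_DD·R_2/(R_1+R_2) = 13×470/940 = 6.5 V.
Assume saturation: I_D = (k_n/2)(V_GS − V_t)² with V_GS = V_G − I_D·R_S = 6.5 − 3.3·I_D.
Substituting gives 14.2·I_D² − 36.2·I_D + 21.9 = 0, with roots I_D = 0.979 or 1.58 mA.
The root I_D = 1.58 mA gives V_GS = 1.3 V ≤ V_t, so take I_D = 0.979 mA.
Then V_GS = 3.27 V and V_DS = V_DD − I_D(R_D+R_S) = 13 − 0.979×7.2 = 5.95 V.
Saturation requires V_DS ≥ V_GS − V_t = 0.868 V; 5.95 ≥ 0.868 ✓.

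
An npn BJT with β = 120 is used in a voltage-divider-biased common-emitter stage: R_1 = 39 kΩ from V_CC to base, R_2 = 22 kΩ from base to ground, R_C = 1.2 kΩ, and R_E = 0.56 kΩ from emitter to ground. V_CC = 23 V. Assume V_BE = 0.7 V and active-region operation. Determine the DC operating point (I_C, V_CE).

I_C ≈ 11 mA, V_CE ≈ 3.3 V

Thevenize the base divider: V_Th = V_CC·R_2/(R_1+R_2) = 23×22/61 = 8.3 V, R_Th = R_1‖R_2 = 14.1 kΩ.
Base-emitter loop: V_Th = I_B·R_Th + V_BE + (β+1)I_B·R_E, so I_B = (8.3 − 0.7) / (14.1 + 121×0.56) = 0.0928 mA.
I_C = β·I_B = 120×0.0928 = 11.1 mA, and I_E = (β+1)I_B = 11.2 mA.
V_CE = V_CC − I_C·R_C − I_E·R_E = 23 − 11.1×1.2 − 11.2×0.56 = 3.34 V.
V_CE = 3.34 V > 0.2 V confirms active-region operation.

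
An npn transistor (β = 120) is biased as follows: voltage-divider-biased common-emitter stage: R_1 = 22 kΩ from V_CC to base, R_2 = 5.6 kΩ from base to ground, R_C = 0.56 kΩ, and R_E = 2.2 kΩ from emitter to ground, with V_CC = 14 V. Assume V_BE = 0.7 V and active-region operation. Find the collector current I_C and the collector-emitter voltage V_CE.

Thevenize the base divider: V_Th = V_CC·R_2/(R_1+R_2) = 14×5.6/27.6 = 2.84 V, R_Th = R_1‖R_2 = 4.46 kΩ.
Base-emitter loop: V_Th = I_B·R_Th + V_BE + (β+1)I_B·R_E, so I_B = (2.84 − 0.7) / (4.46 + 121×2.2) = 0.00791 mA.
I_C = β·I_B = 120×0.00791 = 0.949 mA, and I_E = (β+1)I_B = 0.957 mA.
V_CE = V_CC − I_C·R_C − I_E·R_E = 14 − 0.949×0.56 − 0.957×2.2 = 11.4 V.
V_CE = 11.4 V > 0.2 V confirms active-region operation.

I_C ≈ 0.95 mA, V_CE ≈ 11 V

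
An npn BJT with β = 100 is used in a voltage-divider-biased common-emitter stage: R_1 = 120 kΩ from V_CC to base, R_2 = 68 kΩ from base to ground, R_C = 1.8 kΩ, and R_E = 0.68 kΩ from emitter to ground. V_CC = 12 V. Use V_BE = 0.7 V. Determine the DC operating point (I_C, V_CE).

Thevenize the base divider: V_Th = V_CC·R_2/(R_1+R_2) = 12×68/188 = 4.34 V, R_Th = R_1‖R_2 = 43.4 kΩ.
Base-emitter loop: V_Th = I_B·R_Th + V_BE + (β+1)I_B·R_E, so I_B = (4.34 − 0.7) / (43.4 + 101×0.68) = 0.0325 mA.
I_C = β·I_B = 100×0.0325 = 3.25 mA, and I_E = (β+1)I_B = 3.28 mA.
V_CE = V_CC − I_C·R_C − I_E·R_E = 12 − 3.25×1.8 − 3.28×0.68 = 3.92 V.
V_CE = 3.92 V > 0.2 V confirms active-region operation.

I_C ≈ 3.2 mA, V_CE ≈ 3.9 V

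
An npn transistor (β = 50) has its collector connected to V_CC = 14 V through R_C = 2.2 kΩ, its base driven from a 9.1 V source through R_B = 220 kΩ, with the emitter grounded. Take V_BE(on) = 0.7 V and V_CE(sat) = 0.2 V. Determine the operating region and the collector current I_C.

Assume active. Base-emitter loop: I_B = (V_BB − V_BE)/R_B = (9.1 − 0.7)/220 = 0.0382 mA.
I_C = β·I_B = 50×0.0382 = 1.91 mA.
V_CE = V_CC − I_C·R_C = 14 − 1.91×2.2 = 9.8 V > V_CE(sat), so the active-region assumption holds.

active; I_C ≈ 1.9 mA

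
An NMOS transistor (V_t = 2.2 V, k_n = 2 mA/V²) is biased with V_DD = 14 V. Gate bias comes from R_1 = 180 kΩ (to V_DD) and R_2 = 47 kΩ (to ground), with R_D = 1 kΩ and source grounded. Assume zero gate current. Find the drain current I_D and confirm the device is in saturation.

I_D ≈ 0.49 mA

V_G = V_DD·R_2/(R_1+R_2) = 14×47/227 = 2.9 V. With the source grounded, V_GS = V_G = 2.9 V.
Assume saturation: I_D = (k_n/2)(V_GS − V_t)² = (2/2)×(2.9 − 2.2)² = 1×0.699² = 0.488 mA.
V_DS = V_DD − I_D·R_D = 14 − 0.488×1 = 13.5 V.
Saturation requires V_DS ≥ V_GS − V_t = 0.699 V; 13.5 ≥ 0.699 ✓.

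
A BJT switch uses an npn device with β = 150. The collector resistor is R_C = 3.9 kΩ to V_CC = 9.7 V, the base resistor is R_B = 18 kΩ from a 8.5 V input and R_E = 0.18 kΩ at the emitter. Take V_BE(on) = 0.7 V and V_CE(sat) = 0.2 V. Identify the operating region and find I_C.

saturation; I_C ≈ 2.3 mA

Assume active: I_B = (8.5 − 0.7)/(18 + 151×0.18) = 0.173 mA, I_C = β·I_B = 25.9 mA.
Then V_CE = 9.7 − 25.9×3.9 − 26.1×0.18 = -96 V < 0.2 V — the active assumption fails.
Re-solve with V_CE = 0.2 V. KCL at the emitter: V_E/R_E = (V_BB−0.7−V_E)/R_B + (V_CC−0.2−V_E)/R_C, giving V_E = 0.489 V.
I_C = (V_CC − 0.2 − V_E)/R_C = (9.5 − 0.489)/3.9 = 2.31 mA.
Check: I_B = (7.8 − 0.489)/18 = 0.406 mA, and β·I_B = 60.9 mA > I_C, confirming saturation.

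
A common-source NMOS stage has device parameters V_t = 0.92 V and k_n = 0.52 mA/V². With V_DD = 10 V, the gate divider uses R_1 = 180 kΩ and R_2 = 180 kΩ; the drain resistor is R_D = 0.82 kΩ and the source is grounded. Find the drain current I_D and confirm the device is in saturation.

I_D ≈ 4.3 mA

V_G = V_DD·R_2/(R_1+R_2) = 10×180/360 = 5 V. With the source grounded, V_GS = V_G = 5 V.
Assume saturation: I_D = (k_n/2)(V_GS − V_t)² = (0.52/2)×(5 − 0.92)² = 0.26×4.08² = 4.33 mA.
V_DS = V_DD − I_D·R_D = 10 − 4.33×0.82 = 6.45 V.
Saturation requires V_DS ≥ V_GS − V_t = 4.08 V; 6.45 ≥ 4.08 ✓.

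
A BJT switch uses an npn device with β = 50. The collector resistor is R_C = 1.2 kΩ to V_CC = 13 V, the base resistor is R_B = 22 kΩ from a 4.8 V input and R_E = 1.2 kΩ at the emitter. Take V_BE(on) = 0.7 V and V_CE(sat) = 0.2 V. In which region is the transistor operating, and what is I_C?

Assume active. Base-emitter loop: I_B = (V_BB − V_BE)/(R_B + (β+1)R_E) = (4.8 − 0.7)/(22 + 51×1.2) = 0.0493 mA.
I_C = β·I_B = 50×0.0493 = 2.46 mA.
V_CE = V_CC − I_C·R_C − I_E·R_E = 13 − 2.46×1.2 − 2.51×1.2 = 7.03 V > V_CE(sat), so the active-region assumption holds.

active; I_C ≈ 2.5 mA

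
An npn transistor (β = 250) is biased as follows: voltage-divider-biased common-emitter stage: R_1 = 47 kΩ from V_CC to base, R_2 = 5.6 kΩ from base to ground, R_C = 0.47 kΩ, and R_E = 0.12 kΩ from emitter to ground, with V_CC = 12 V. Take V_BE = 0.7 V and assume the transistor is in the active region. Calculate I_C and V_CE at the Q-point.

I_C ≈ 4.1 mA, V_CE ≈ 9.6 V

Thevenize the base divider: V_Th = V_CC·R_2/(R_1+R_2) = 12×5.6/52.6 = 1.28 V, R_Th = R_1‖R_2 = 5 kΩ.
Base-emitter loop: V_Th = I_B·R_Th + V_BE + (β+1)I_B·R_E, so I_B = (1.28 − 0.7) / (5 + 251×0.12) = 0.0164 mA.
I_C = β·I_B = 250×0.0164 = 4.11 mA, and I_E = (β+1)I_B = 4.13 mA.
V_CE = V_CC − I_C·R_C − I_E·R_E = 12 − 4.11×0.47 − 4.13×0.12 = 9.57 V.
V_CE = 9.57 V > 0.2 V confirms active-region operation.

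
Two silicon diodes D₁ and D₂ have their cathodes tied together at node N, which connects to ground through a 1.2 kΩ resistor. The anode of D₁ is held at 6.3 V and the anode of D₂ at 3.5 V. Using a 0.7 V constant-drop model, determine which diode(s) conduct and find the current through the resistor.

Only D₁ conducts; I_R ≈ 4.7 mA

Assume both conduct. Then node N would need to be at both 6.3−0.7 = 5.6 V and 3.5−0.7 = 2.8 V, which is impossible.
Assume only D₁ conducts: V_N = 6.3 − 0.7 = 5.6 V, so I_R = 5.6/1.2 = 4.67 mA.
Check D₂: its anode-to-cathode voltage is 3.5 − 5.6 = -2.1 V < 0.7 V, so it is off. The assumption is consistent.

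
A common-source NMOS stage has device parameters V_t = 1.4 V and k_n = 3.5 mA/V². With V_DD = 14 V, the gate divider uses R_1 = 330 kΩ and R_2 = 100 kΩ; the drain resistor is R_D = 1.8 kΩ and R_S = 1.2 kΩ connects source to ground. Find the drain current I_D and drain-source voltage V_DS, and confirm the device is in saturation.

I_D ≈ 0.94 mA, V_DS ≈ 11 V

V_G = V_DD·R_2/(R_1+R_2) = 14×100/430 = 3.26 V.
Assume saturation: I_D = (k_n/2)(V_GS − V_t)² with V_GS = V_G − I_D·R_S = 3.26 − 1.2·I_D.
Substituting gives 2.52·I_D² − 8.79·I_D + 6.03 = 0, with roots I_D = 0.937 or 2.55 mA.
The root I_D = 2.55 mA gives V_GS = 0.192 V ≤ V_t, so take I_D = 0.937 mA.
Then V_GS = 2.13 V and V_DS = V_DD − I_D(R_D+R_S) = 14 − 0.937×3 = 11.2 V.
Saturation requires V_DS ≥ V_GS − V_t = 0.732 V; 11.2 ≥ 0.732 ✓.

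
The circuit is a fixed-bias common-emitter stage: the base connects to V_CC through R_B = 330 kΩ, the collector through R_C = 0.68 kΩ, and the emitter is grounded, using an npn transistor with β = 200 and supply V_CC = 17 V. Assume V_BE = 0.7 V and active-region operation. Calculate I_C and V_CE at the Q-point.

Base loop: V_CC = I_B·R_B + V_BE, so I_B = (17 − 0.7)/330 kΩ = 0.0494 mA.
In the active region I_C = β·I_B = 200 × 0.0494 = 9.88 mA.
Collector loop: V_CE = V_CC − I_C·R_C = 17 − 9.88×0.68 = 10.3 V.
Since V_CE = 10.3 V > V_CE(sat) ≈ 0.2 V, the transistor is in the active region as assumed.

I_C ≈ 9.9 mA, V_CE ≈ 10 V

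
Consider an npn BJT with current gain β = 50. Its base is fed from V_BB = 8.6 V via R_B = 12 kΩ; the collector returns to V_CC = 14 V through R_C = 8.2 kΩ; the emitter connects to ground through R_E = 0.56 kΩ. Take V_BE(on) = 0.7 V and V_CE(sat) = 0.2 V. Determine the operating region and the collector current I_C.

saturation; I_C ≈ 1.5 mA

Assume active: I_B = (8.6 − 0.7)/(12 + 51×0.56) = 0.195 mA, I_C = β·I_B = 9.74 mA.
Then V_CE = 14 − 9.74×8.2 − 9.93×0.56 = -71.4 V < 0.2 V — the active assumption fails.
Re-solve with V_CE = 0.2 V. KCL at the emitter: V_E/R_E = (V_BB−0.7−V_E)/R_B + (V_CC−0.2−V_E)/R_C, giving V_E = 1.18 V.
I_C = (V_CC − 0.2 − V_E)/R_C = (13.8 − 1.18)/8.2 = 1.54 mA.
Check: I_B = (7.9 − 1.18)/12 = 0.56 mA, and β·I_B = 28 mA > I_C, confirming saturation.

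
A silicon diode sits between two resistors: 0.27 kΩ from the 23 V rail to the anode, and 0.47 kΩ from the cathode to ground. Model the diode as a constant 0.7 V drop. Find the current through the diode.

I ≈ 30 mA

The two resistors are in series with the diode, so KVL gives 23 = I·0.27 + 0.7 + I·0.47.
I = (23 − 0.7) / (0.27 + 0.47) kΩ = 22.3 / 0.74 = 30.1 mA.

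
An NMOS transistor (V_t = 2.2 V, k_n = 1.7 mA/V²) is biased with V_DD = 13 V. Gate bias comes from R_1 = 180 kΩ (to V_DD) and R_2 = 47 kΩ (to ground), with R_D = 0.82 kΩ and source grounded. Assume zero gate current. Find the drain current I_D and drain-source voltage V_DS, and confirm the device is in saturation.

I_D ≈ 0.21 mA, V_DS ≈ 13 V

V_G = V_DD·R_2/(R_1+R_2) = 13×47/227 = 2.69 V. With the source grounded, V_GS = V_G = 2.69 V.
Assume saturation: I_D = (k_n/2)(V_GS − V_t)² = (1.7/2)×(2.69 − 2.2)² = 0.85×0.492² = 0.205 mA.
V_DS = V_DD − I_D·R_D = 13 − 0.205×0.82 = 12.8 V.
Saturation requires V_DS ≥ V_GS − V_t = 0.492 V; 12.8 ≥ 0.492 ✓.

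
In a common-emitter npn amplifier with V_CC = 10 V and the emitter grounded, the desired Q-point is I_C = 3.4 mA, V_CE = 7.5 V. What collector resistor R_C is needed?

Collector loop: V_CC = I_C·R_C + V_CE.
R_C = (V_CC − V_CE)/I_C = (10 − 7.5)/3.4 = 0.735 kΩ.

R_C ≈ 0.74 kΩ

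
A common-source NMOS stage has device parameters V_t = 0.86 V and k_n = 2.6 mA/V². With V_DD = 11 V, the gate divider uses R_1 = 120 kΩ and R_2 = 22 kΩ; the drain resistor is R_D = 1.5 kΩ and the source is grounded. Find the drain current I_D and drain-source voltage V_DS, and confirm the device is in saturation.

I_D ≈ 0.93 mA, V_DS ≈ 9.6 V

V_G = V_DD·R_2/(R_1+R_2) = 11×22/142 = 1.7 V. With the source grounded, V_GS = V_G = 1.7 V.
Assume saturation: I_D = (k_n/2)(V_GS − V_t)² = (2.6/2)×(1.7 − 0.86)² = 1.3×0.844² = 0.927 mA.
V_DS = V_DD − I_D·R_D = 11 − 0.927×1.5 = 9.61 V.
Saturation requires V_DS ≥ V_GS − V_t = 0.844 V; 9.61 ≥ 0.844 ✓.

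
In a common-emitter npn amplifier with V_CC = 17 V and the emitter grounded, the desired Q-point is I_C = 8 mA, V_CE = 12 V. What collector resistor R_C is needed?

R_C ≈ 0.62 kΩ

Collector loop: V_CC = I_C·R_C + V_CE.
R_C = (V_CC − V_CE)/I_C = (17 − 12)/8 = 0.625 kΩ.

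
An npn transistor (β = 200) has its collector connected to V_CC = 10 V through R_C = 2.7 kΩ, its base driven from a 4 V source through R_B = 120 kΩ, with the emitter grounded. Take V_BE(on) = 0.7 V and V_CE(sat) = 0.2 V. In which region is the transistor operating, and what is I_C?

Assume active: I_B = (4 − 0.7)/120 = 0.0275 mA, giving I_C = β·I_B = 5.5 mA.
But then V_CE = 10 − 5.5×2.7 = -4.85 V < V_CE(sat) = 0.2 V — impossible in the active region.
So the transistor is saturated. With V_CE = 0.2 V, I_C = (V_CC − 0.2)/R_C = 9.8/2.7 = 3.63 mA.
Check: β·I_B = 5.5 mA > I_C = 3.63 mA, confirming saturation.

saturation; I_C ≈ 3.6 mA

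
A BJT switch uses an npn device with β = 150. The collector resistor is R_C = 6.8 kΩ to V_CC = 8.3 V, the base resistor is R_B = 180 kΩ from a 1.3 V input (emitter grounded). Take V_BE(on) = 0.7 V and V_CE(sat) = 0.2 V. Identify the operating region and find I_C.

active; I_C ≈ 0.5 mA

Assume active. Base-emitter loop: I_B = (V_BB − V_BE)/R_B = (1.3 − 0.7)/180 = 0.00333 mA.
I_C = β·I_B = 150×0.00333 = 0.5 mA.
V_CE = V_CC − I_C·R_C = 8.3 − 0.5×6.8 = 4.9 V > V_CE(sat), so the active-region assumption holds.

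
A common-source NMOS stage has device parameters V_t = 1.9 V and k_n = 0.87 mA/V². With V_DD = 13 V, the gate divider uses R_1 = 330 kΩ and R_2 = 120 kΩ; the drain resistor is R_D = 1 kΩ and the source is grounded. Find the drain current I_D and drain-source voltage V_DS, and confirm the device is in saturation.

I_D ≈ 1.1 mA, V_DS ≈ 12 V

V_G = V_DD·R_2/(R_1+R_2) = 13×120/450 = 3.47 V. With the source grounded, V_GS = V_G = 3.47 V.
Assume saturation: I_D = (k_n/2)(V_GS − V_t)² = (0.87/2)×(3.47 − 1.9)² = 0.435×1.57² = 1.07 mA.
V_DS = V_DD − I_D·R_D = 13 − 1.07×1 = 11.9 V.
Saturation requires V_DS ≥ V_GS − V_t = 1.57 V; 11.9 ≥ 1.57 ✓.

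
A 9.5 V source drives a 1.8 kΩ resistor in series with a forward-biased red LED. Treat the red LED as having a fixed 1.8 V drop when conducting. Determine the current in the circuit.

I ≈ 4.3 mA

KVL around the loop: 9.5 = V_D + I·R = 1.8 + I × 1.8 kΩ.
So I = (9.5 − 1.8) / 1.8 kΩ = 7.7 / 1.8 = 4.28 mA.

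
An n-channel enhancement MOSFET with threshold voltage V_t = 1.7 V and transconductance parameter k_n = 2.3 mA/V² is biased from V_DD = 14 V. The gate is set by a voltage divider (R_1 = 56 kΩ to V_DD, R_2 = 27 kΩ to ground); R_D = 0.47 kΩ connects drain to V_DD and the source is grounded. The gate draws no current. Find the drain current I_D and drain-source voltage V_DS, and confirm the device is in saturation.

I_D ≈ 9.4 mA, V_DS ≈ 9.6 V

V_G = V_DD·R_2/(R_1+R_2) = 14×27/83 = 4.55 V. With the source grounded, V_GS = V_G = 4.55 V.
Assume saturation: I_D = (k_n/2)(V_GS − V_t)² = (2.3/2)×(4.55 − 1.7)² = 1.15×2.85² = 9.37 mA.
V_DS = V_DD − I_D·R_D = 14 − 9.37×0.47 = 9.6 V.
Saturation requires V_DS ≥ V_GS − V_t = 2.85 V; 9.6 ≥ 2.85 ✓.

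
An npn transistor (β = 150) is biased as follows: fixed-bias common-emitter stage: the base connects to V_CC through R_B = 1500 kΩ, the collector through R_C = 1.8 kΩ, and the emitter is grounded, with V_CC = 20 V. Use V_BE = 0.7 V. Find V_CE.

V_CE ≈ 17 V

Base loop: V_CC = I_B·R_B + V_BE, so I_B = (20 − 0.7)/1500 kΩ = 0.0129 mA.
In the active region I_C = β·I_B = 150 × 0.0129 = 1.93 mA.
Collector loop: V_CE = V_CC − I_C·R_C = 20 − 1.93×1.8 = 16.5 V.
Since V_CE = 16.5 V > V_CE(sat) ≈ 0.2 V, the transistor is in the active region as assumed.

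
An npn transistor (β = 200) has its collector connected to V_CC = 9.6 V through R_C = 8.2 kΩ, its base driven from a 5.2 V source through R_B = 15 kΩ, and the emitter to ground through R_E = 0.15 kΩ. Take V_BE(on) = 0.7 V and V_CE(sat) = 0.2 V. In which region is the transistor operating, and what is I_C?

saturation; I_C ≈ 1.1 mA

Assume active: I_B = (5.2 − 0.7)/(15 + 201×0.15) = 0.0997 mA, I_C = β·I_B = 19.9 mA.
Then V_CE = 9.6 − 19.9×8.2 − 20×0.15 = -157 V < 0.2 V — the active assumption fails.
Re-solve with V_CE = 0.2 V. KCL at the emitter: V_E/R_E = (V_BB−0.7−V_E)/R_B + (V_CC−0.2−V_E)/R_C, giving V_E = 0.211 V.
I_C = (V_CC − 0.2 − V_E)/R_C = (9.4 − 0.211)/8.2 = 1.12 mA.
Check: I_B = (4.5 − 0.211)/15 = 0.286 mA, and β·I_B = 57.2 mA > I_C, confirming saturation.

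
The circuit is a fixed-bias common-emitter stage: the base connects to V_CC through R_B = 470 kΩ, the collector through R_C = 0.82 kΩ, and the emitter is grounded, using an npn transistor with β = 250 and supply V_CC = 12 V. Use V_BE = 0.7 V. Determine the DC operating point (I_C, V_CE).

I_C ≈ 6 mA, V_CE ≈ 7.1 V

Base loop: V_CC = I_B·R_B + V_BE, so I_B = (12 − 0.7)/470 kΩ = 0.024 mA.
In the active region I_C = β·I_B = 250 × 0.024 = 6.01 mA.
Collector loop: V_CE = V_CC − I_C·R_C = 12 − 6.01×0.82 = 7.07 V.
Since V_CE = 7.07 V > V_CE(sat) ≈ 0.2 V, the transistor is in the active region as assumed.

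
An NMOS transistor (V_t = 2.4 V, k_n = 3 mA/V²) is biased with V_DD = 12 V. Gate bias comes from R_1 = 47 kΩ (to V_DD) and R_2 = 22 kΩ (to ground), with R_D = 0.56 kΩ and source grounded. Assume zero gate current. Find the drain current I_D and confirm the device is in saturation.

I_D ≈ 3.1 mA

V_G = V_DD·R_2/(R_1+R_2) = 12×22/69 = 3.83 V. With the source grounded, V_GS = V_G = 3.83 V.
Assume saturation: I_D = (k_n/2)(V_GS − V_t)² = (3/2)×(3.83 − 2.4)² = 1.5×1.43² = 3.05 mA.
V_DS = V_DD − I_D·R_D = 12 − 3.05×0.56 = 10.3 V.
Saturation requires V_DS ≥ V_GS − V_t = 1.43 V; 10.3 ≥ 1.43 ✓.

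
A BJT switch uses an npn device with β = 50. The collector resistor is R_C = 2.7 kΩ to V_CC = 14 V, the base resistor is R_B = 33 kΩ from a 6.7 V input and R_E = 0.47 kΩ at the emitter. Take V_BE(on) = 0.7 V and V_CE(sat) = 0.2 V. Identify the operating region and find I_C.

Assume active: I_B = (6.7 − 0.7)/(33 + 51×0.47) = 0.105 mA, I_C = β·I_B = 5.27 mA.
Then V_CE = 14 − 5.27×2.7 − 5.37×0.47 = -2.74 V < 0.2 V — the active assumption fails.
Re-solve with V_CE = 0.2 V. KCL at the emitter: V_E/R_E = (V_BB−0.7−V_E)/R_B + (V_CC−0.2−V_E)/R_C, giving V_E = 2.09 V.
I_C = (V_CC − 0.2 − V_E)/R_C = (13.8 − 2.09)/2.7 = 4.34 mA.
Check: I_B = (6 − 2.09)/33 = 0.118 mA, and β·I_B = 5.92 mA > I_C, confirming saturation.

saturation; I_C ≈ 4.3 mA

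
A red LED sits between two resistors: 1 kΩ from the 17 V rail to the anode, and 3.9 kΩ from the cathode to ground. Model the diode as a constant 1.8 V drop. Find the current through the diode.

The two resistors are in series with the diode, so KVL gives 17 = I·1 + 1.8 + I·3.9.
I = (17 − 1.8) / (1 + 3.9) kΩ = 15.2 / 4.9 = 3.1 mA.

I ≈ 3.1 mA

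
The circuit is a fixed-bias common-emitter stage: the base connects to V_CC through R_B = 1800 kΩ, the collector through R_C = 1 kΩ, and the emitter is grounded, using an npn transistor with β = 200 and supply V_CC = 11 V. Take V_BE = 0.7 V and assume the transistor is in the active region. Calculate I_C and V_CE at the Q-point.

Base loop: V_CC = I_B·R_B + V_BE, so I_B = (11 − 0.7)/1800 kΩ = 0.00572 mA.
In the active region I_C = β·I_B = 200 × 0.00572 = 1.14 mA.
Collector loop: V_CE = V_CC − I_C·R_C = 11 − 1.14×1 = 9.86 V.
Since V_CE = 9.86 V > V_CE(sat) ≈ 0.2 V, the transistor is in the active region as assumed.

I_C ≈ 1.1 mA, V_CE ≈ 9.9 V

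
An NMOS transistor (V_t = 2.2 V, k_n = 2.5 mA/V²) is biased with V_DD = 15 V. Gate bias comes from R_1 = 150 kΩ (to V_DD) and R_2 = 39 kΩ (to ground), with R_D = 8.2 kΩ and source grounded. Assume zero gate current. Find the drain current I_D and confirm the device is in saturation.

I_D ≈ 1 mA

V_G = V_DD·R_2/(R_1+R_2) = 15×39/189 = 3.1 V. With the source grounded, V_GS = V_G = 3.1 V.
Assume saturation: I_D = (k_n/2)(V_GS − V_t)² = (2.5/2)×(3.1 − 2.2)² = 1.25×0.895² = 1 mA.
V_DS = V_DD − I_D·R_D = 15 − 1×8.2 = 6.79 V.
Saturation requires V_DS ≥ V_GS − V_t = 0.895 V; 6.79 ≥ 0.895 ✓.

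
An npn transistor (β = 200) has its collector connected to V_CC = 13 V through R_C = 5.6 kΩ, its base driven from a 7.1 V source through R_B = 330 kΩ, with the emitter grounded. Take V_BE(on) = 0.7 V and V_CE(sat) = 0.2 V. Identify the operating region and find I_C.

Assume active: I_B = (7.1 − 0.7)/330 = 0.0194 mA, giving I_C = β·I_B = 3.88 mA.
But then V_CE = 13 − 3.88×5.6 = -8.72 V < V_CE(sat) = 0.2 V — impossible in the active region.
So the transistor is saturated. With V_CE = 0.2 V, I_C = (V_CC − 0.2)/R_C = 12.8/5.6 = 2.29 mA.
Check: β·I_B = 3.88 mA > I_C = 2.29 mA, confirming saturation.

saturation; I_C ≈ 2.3 mA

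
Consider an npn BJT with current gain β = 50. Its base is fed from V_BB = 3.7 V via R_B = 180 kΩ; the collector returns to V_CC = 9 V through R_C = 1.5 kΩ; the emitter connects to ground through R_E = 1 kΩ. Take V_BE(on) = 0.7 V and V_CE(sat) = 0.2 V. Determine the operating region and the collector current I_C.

active; I_C ≈ 0.65 mA

Assume active. Base-emitter loop: I_B = (V_BB − V_BE)/(R_B + (β+1)R_E) = (3.7 − 0.7)/(180 + 51×1) = 0.013 mA.
I_C = β·I_B = 50×0.013 = 0.649 mA.
V_CE = V_CC − I_C·R_C − I_E·R_E = 9 − 0.649×1.5 − 0.662×1 = 7.36 V > V_CE(sat), so the active-region assumption holds.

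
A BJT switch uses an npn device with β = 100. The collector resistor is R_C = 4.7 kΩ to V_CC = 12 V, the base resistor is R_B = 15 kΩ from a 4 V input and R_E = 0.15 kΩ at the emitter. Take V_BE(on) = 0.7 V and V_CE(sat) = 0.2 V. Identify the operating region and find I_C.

saturation; I_C ≈ 2.4 mA

Assume active: I_B = (4 − 0.7)/(15 + 101×0.15) = 0.109 mA, I_C = β·I_B = 10.9 mA.
Then V_CE = 12 − 10.9×4.7 − 11.1×0.15 = -41.1 V < 0.2 V — the active assumption fails.
Re-solve with V_CE = 0.2 V. KCL at the emitter: V_E/R_E = (V_BB−0.7−V_E)/R_B + (V_CC−0.2−V_E)/R_C, giving V_E = 0.393 V.
I_C = (V_CC − 0.2 − V_E)/R_C = (11.8 − 0.393)/4.7 = 2.43 mA.
Check: I_B = (3.3 − 0.393)/15 = 0.194 mA, and β·I_B = 19.4 mA > I_C, confirming saturation.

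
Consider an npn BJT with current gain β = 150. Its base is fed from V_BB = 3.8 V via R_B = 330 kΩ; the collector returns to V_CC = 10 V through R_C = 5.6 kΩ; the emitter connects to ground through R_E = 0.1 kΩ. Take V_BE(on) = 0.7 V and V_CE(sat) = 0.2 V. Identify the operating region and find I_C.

active; I_C ≈ 1.3 mA

Assume active. Base-emitter loop: I_B = (V_BB − V_BE)/(R_B + (β+1)R_E) = (3.8 − 0.7)/(330 + 151×0.1) = 0.00898 mA.
I_C = β·I_B = 150×0.00898 = 1.35 mA.
V_CE = V_CC − I_C·R_C − I_E·R_E = 10 − 1.35×5.6 − 1.36×0.1 = 2.32 V > V_CE(sat), so the active-region assumption holds.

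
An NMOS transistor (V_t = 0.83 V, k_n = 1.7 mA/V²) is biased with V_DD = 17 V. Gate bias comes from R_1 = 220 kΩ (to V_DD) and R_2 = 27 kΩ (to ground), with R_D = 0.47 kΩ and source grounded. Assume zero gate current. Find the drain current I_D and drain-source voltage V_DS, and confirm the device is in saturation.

V_G = V_DD·R_2/(R_1+R_2) = 17×27/247 = 1.86 V. With the source grounded, V_GS = V_G = 1.86 V.
Assume saturation: I_D = (k_n/2)(V_GS − V_t)² = (1.7/2)×(1.86 − 0.83)² = 0.85×1.03² = 0.899 mA.
V_DS = V_DD − I_D·R_D = 17 − 0.899×0.47 = 16.6 V.
Saturation requires V_DS ≥ V_GS − V_t = 1.03 V; 16.6 ≥ 1.03 ✓.

I_D ≈ 0.9 mA, V_DS ≈ 17 V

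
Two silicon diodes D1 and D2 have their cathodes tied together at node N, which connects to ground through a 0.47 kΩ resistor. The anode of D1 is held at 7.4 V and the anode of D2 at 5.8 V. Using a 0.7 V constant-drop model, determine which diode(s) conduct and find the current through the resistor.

Assume both conduct. Then node N would need to be at both 7.4−0.7 = 6.7 V and 5.8−0.7 = 5.1 V, which is impossible.
Assume only D1 conducts: V_N = 7.4 − 0.7 = 6.7 V, so I_R = 6.7/0.47 = 14.3 mA.
Check D2: its anode-to-cathode voltage is 5.8 − 6.7 = -0.9 V < 0.7 V, so it is off. The assumption is consistent.

Only D1 conducts; I_R ≈ 14 mA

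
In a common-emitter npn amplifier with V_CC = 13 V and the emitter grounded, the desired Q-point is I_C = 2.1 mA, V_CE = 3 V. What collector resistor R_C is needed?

Collector loop: V_CC = I_C·R_C + V_CE.
R_C = (V_CC − V_CE)/I_C = (13 − 3)/2.1 = 4.76 kΩ.

R_C ≈ 4.8 kΩ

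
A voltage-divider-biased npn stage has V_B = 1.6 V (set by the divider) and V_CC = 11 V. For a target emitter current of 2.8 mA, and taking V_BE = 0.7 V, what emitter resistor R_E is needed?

V_E = V_B − V_BE = 1.6 − 0.7 = 0.9 V.
R_E = V_E / I_E = 0.9 / 2.8 = 0.321 kΩ.

R_E ≈ 0.32 kΩ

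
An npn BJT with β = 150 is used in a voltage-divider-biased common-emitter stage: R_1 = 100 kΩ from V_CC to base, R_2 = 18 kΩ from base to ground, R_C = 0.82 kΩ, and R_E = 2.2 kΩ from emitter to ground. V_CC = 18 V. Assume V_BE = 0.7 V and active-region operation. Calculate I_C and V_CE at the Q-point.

I_C ≈ 0.88 mA, V_CE ≈ 15 V

Thevenize the base divider: V_Th = V_CC·R_2/(R_1+R_2) = 18×18/118 = 2.75 V, R_Th = R_1‖R_2 = 15.3 kΩ.
Base-emitter loop: V_Th = I_B·R_Th + V_BE + (β+1)I_B·R_E, so I_B = (2.75 − 0.7) / (15.3 + 151×2.2) = 0.00589 mA.
I_C = β·I_B = 150×0.00589 = 0.883 mA, and I_E = (β+1)I_B = 0.889 mA.
V_CE = V_CC − I_C·R_C − I_E·R_E = 18 − 0.883×0.82 − 0.889×2.2 = 15.3 V.
V_CE = 15.3 V > 0.2 V confirms active-region operation.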